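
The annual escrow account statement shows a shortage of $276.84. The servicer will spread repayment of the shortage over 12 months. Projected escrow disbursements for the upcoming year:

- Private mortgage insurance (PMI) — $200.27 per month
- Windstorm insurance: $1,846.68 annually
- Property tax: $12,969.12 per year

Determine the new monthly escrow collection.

$1,457.99

Private mortgage insurance (PMI): $200.27 × 12 = $2,403.24
Windstorm insurance: $1,846.68
Property tax: $12,969.12
Total annual escrow = $17,219.04
Per month = $17,219.04 / 12 = $1,434.92
Monthly shortage recovery: $276.84 / 12 = $23.07
Adjusted monthly = $1,434.92 + $23.07 = $1,457.99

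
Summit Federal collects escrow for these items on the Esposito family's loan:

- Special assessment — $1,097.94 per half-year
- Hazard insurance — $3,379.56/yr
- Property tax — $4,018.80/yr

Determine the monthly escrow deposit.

$799.52

Special assessment = $1,097.94 × 2 = $2,195.88/yr
Hazard insurance = $3,379.56/yr
Property tax = $4,018.80/yr
Annual escrow total = $2,195.88 + $3,379.56 + $4,018.80 = $9,594.24
Per month = $9,594.24 / 12 = $799.52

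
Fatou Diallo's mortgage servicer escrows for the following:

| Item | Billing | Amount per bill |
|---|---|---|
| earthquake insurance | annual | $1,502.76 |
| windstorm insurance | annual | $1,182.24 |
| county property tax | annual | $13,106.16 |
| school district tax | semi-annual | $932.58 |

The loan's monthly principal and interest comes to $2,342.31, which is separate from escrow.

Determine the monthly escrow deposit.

Earthquake insurance — $1,502.76/yr
Windstorm insurance — $1,182.24/yr
County property tax — $13,106.16/yr
School district tax — $932.58 × 2 = $1,865.16/yr
Yearly total = $1,502.76 + $1,182.24 + $13,106.16 + $1,865.16 = $17,656.32
Monthly = $17,656.32 / 12 = $1,471.36

$1,471.36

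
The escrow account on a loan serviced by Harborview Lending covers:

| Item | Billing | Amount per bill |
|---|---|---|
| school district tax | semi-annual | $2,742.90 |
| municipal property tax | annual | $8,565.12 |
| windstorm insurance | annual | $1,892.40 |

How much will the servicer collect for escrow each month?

$1,328.61

School district tax: $2,742.90 × 2 = $5,485.80 per year
Municipal property tax: $8,565.12 per year
Windstorm insurance: $1,892.40 per year
Combined annual = $5,485.80 + $8,565.12 + $1,892.40 = $15,943.32
Per month = $15,943.32 ÷ 12 = $1,328.61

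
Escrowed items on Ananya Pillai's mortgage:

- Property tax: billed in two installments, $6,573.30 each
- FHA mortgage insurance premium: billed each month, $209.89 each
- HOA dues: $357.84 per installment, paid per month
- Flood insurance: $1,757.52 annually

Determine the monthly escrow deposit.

Property tax — $6,573.30 × 2 = $13,146.60
FHA mortgage insurance premium — $209.89 × 12 = $2,518.68
HOA dues — $357.84 × 12 = $4,294.08
Flood insurance — $1,757.52
Yearly total = $21,716.88
Base monthly escrow = $21,716.88 ÷ 12 = $1,809.74

$1,809.74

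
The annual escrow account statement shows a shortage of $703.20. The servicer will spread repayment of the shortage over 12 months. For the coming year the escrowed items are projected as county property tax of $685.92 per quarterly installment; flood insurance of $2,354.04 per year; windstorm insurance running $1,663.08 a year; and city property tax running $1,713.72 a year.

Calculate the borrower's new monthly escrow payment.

County property tax — $685.92 × 4 = $2,743.68 annually
Flood insurance — $2,354.04 annually
Windstorm insurance — $1,663.08 annually
City property tax — $1,713.72 annually
Combined annual = $2,743.68 + $2,354.04 + $1,663.08 + $1,713.72 = $8,474.52
Monthly escrow = $8,474.52 / 12 = $706.21
Shortage per month = $703.20 / 12 = $58.60
New monthly escrow = $706.21 + $58.60 = $764.81

$764.81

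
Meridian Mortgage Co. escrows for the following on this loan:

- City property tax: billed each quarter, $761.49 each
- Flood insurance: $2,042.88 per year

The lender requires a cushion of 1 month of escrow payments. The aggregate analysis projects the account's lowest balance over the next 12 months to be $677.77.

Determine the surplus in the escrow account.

$253.70

City property tax — $761.49 × 4 = $3,045.96 annually
Flood insurance — $2,042.88 annually
Combined annual = $5,088.84
Per month = $5,088.84 / 12 = $424.07
Required cushion = 1 × $424.07 = $424.07
Surplus = $677.77 − $424.07 = $253.70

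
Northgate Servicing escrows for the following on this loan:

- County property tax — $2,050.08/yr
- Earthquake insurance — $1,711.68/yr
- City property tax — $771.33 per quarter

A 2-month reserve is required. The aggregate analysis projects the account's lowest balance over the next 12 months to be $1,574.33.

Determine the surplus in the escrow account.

County property tax: $2,050.08/yr
Earthquake insurance: $1,711.68/yr
City property tax: $771.33 × 4 = $3,085.32/yr
Total per year = $2,050.08 + $1,711.68 + $3,085.32 = $6,847.08
Monthly escrow = $6,847.08 ÷ 12 = $570.59
Cushion = 2 × $570.59 = $1,141.18
Excess over cushion: $1,574.33 − $1,141.18 = $433.15

$433.15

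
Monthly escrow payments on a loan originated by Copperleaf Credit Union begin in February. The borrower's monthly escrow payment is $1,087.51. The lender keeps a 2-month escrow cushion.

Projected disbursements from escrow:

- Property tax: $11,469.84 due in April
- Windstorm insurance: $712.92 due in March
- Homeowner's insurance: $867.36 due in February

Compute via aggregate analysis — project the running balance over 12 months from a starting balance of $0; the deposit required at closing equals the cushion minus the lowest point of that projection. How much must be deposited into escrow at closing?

Cushion = 2 × $1,087.51 = $2,175.02
Trial balance (start $0, +$1,087.51 each month, − disbursements):
  Feb: +$1,087.51 − $867.36 → $220.15
  Mar: +$1,087.51 − $712.92 → $594.74
  Apr: +$1,087.51 − $11,469.84 → -$9,787.59
  May: +$1,087.51 → -$8,700.08
  Jun: +$1,087.51 → -$7,612.57
  Jul: +$1,087.51 → -$6,525.06
  Aug: +$1,087.51 → -$5,437.55
  Sep: +$1,087.51 → -$4,350.04
  Oct: +$1,087.51 → -$3,262.53
  Nov: +$1,087.51 → -$2,175.02
  Dec: +$1,087.51 → -$1,087.51
  Jan: +$1,087.51 → $0.00
Lowest trial balance = -$9,787.59 (Apr)
Initial deposit = cushion − low point = $2,175.02 − (-$9,787.59) = $11,962.61

$11,962.61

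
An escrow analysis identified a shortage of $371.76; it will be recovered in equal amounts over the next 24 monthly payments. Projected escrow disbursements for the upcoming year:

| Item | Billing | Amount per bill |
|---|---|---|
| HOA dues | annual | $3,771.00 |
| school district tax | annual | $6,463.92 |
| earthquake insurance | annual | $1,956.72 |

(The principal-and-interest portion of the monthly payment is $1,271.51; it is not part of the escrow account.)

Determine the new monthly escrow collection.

HOA dues: $3,771.00/yr
School district tax: $6,463.92/yr
Earthquake insurance: $1,956.72/yr
Combined annual = $3,771.00 + $6,463.92 + $1,956.72 = $12,191.64
Per month = $12,191.64 / 12 = $1,015.97
Shortage per month = $371.76 ÷ 24 = $15.49
New monthly escrow = $1,015.97 + $15.49 = $1,031.46

$1,031.46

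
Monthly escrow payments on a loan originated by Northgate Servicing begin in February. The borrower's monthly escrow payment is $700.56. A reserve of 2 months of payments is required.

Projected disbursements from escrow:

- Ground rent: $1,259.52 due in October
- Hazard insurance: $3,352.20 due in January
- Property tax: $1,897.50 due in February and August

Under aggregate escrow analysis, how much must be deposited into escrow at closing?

Cushion = 2 × $700.56 = $1,401.12
Trial balance (start $0, +$700.56 each month, − disbursements):
  Feb: +$700.56 − $1,897.50 → -$1,196.94
  Mar: +$700.56 → -$496.38
  Apr: +$700.56 → $204.18
  May: +$700.56 → $904.74
  Jun: +$700.56 → $1,605.30
  Jul: +$700.56 → $2,305.86
  Aug: +$700.56 − $1,897.50 → $1,108.92
  Sep: +$700.56 → $1,809.48
  Oct: +$700.56 − $1,259.52 → $1,250.52
  Nov: +$700.56 → $1,951.08
  Dec: +$700.56 → $2,651.64
  Jan: +$700.56 − $3,352.20 → $0.00
Lowest trial balance = -$1,196.94 (Feb)
Initial deposit = cushion − low point = $1,401.12 − (-$1,196.94) = $2,598.06

$2,598.06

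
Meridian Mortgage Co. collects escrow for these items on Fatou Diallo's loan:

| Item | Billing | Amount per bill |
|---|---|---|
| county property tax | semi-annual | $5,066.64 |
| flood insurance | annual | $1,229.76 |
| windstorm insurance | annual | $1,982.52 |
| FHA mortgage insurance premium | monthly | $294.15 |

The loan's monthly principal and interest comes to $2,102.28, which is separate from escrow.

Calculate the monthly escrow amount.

County property tax = $5,066.64 × 2 = $10,133.28 per year
Flood insurance = $1,229.76 per year
Windstorm insurance = $1,982.52 per year
FHA mortgage insurance premium = $294.15 × 12 = $3,529.80 per year
Total annual escrow = $10,133.28 + $1,229.76 + $1,982.52 + $3,529.80 = $16,875.36
Monthly escrow = $16,875.36 / 12 = $1,406.28

$1,406.28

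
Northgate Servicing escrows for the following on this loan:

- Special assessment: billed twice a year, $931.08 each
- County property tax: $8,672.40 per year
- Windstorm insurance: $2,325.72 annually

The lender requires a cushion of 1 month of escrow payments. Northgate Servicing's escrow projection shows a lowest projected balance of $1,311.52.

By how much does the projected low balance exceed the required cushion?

Special assessment = $931.08 × 2 = $1,862.16 annually
County property tax = $8,672.40 annually
Windstorm insurance = $2,325.72 annually
Total per year = $1,862.16 + $8,672.40 + $2,325.72 = $12,860.28
Monthly escrow = $12,860.28 ÷ 12 = $1,071.69
Required reserve = 1 × $1,071.69 = $1,071.69
Surplus = $1,311.52 − $1,071.69 = $239.83

$239.83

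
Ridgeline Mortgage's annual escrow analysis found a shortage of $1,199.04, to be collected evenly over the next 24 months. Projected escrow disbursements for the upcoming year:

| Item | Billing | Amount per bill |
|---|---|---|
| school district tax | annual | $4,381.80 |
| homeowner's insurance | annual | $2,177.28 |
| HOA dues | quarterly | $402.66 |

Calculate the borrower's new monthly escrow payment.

School district tax: $4,381.80 annually
Homeowner's insurance: $2,177.28 annually
HOA dues: $402.66 × 4 = $1,610.64 annually
Total per year = $8,169.72
Per month = $8,169.72 / 12 = $680.81
Shortage spread = $1,199.04 ÷ 24 = $49.96/mo
Adjusted monthly = $680.81 + $49.96 = $730.77

$730.77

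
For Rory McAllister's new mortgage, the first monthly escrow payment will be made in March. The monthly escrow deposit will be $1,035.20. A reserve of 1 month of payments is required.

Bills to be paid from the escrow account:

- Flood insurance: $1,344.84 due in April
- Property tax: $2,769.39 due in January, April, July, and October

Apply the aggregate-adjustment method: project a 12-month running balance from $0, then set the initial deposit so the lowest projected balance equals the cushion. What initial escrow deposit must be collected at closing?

$3,079.03

Cushion = 1 × $1,035.20 = $1,035.20
Trial balance (start $0, +$1,035.20 each month, − disbursements):
  Mar: +$1,035.20 → $1,035.20
  Apr: +$1,035.20 − $4,114.23 → -$2,043.83
  May: +$1,035.20 → -$1,008.63
  Jun: +$1,035.20 → $26.57
  Jul: +$1,035.20 − $2,769.39 → -$1,707.62
  Aug: +$1,035.20 → -$672.42
  Sep: +$1,035.20 → $362.78
  Oct: +$1,035.20 − $2,769.39 → -$1,371.41
  Nov: +$1,035.20 → -$336.21
  Dec: +$1,035.20 → $698.99
  Jan: +$1,035.20 − $2,769.39 → -$1,035.20
  Feb: +$1,035.20 → $0.00
Lowest trial balance = -$2,043.83 (Apr)
Initial deposit = cushion − low point = $1,035.20 − (-$2,043.83) = $3,079.03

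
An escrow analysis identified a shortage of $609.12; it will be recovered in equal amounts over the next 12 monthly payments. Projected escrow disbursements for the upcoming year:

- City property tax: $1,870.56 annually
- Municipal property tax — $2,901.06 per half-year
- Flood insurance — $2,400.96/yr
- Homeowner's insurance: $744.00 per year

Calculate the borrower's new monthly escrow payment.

$952.23

City property tax — $1,870.56 per year
Municipal property tax — $2,901.06 × 2 = $5,802.12 per year
Flood insurance — $2,400.96 per year
Homeowner's insurance — $744.00 per year
Annual escrow total = $10,817.64
Monthly escrow = $10,817.64 ÷ 12 = $901.47
Shortage per month = $609.12 ÷ 12 = $50.76
Adjusted monthly = $901.47 + $50.76 = $952.23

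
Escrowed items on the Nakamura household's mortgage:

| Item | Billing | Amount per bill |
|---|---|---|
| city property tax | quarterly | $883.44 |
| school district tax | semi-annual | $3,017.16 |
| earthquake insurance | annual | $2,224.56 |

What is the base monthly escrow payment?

$982.72

City property tax = $883.44 × 4 = $3,533.76
School district tax = $3,017.16 × 2 = $6,034.32
Earthquake insurance = $2,224.56
Total per year = $3,533.76 + $6,034.32 + $2,224.56 = $11,792.64
Per month = $11,792.64 / 12 = $982.72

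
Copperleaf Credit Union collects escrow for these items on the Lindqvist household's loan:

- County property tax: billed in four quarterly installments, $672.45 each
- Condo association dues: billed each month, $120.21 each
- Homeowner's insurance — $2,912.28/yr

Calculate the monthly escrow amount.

County property tax = $672.45 × 4 = $2,689.80 per year
Condo association dues = $120.21 × 12 = $1,442.52 per year
Homeowner's insurance = $2,912.28 per year
Total per year = $7,044.60
Monthly escrow = $7,044.60 ÷ 12 = $587.05

$587.05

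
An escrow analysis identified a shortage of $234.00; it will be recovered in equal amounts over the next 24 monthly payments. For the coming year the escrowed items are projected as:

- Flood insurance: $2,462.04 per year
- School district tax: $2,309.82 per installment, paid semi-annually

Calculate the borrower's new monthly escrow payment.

Flood insurance = $2,462.04 per year
School district tax = $2,309.82 × 2 = $4,619.64 per year
Total annual escrow = $2,462.04 + $4,619.64 = $7,081.68
Monthly = $7,081.68 / 12 = $590.14
Shortage spread = $234.00 ÷ 24 = $9.75/mo
Adjusted monthly = $590.14 + $9.75 = $599.89

$599.89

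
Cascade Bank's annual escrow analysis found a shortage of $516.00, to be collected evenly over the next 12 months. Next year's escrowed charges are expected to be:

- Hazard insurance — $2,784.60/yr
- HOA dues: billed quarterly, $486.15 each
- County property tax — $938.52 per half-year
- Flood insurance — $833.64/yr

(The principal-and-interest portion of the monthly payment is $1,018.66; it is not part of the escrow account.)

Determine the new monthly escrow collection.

$662.99

Hazard insurance — $2,784.60 annually
HOA dues — $486.15 × 4 = $1,944.60 annually
County property tax — $938.52 × 2 = $1,877.04 annually
Flood insurance — $833.64 annually
Total annual escrow = $2,784.60 + $1,944.60 + $1,877.04 + $833.64 = $7,439.88
Monthly = $7,439.88 ÷ 12 = $619.99
Shortage per month = $516.00 ÷ 12 = $43.00
New monthly escrow = $619.99 + $43.00 = $662.99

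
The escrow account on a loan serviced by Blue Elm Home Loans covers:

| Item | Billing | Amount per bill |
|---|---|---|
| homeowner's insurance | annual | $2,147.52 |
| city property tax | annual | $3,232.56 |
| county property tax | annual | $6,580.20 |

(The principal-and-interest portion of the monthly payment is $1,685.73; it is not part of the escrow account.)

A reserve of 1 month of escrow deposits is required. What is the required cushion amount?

$996.69

Homeowner's insurance = $2,147.52
City property tax = $3,232.56
County property tax = $6,580.20
Annual escrow total = $11,960.28
Per month = $11,960.28 ÷ 12 = $996.69
Reserve = 1 × $996.69 = $996.69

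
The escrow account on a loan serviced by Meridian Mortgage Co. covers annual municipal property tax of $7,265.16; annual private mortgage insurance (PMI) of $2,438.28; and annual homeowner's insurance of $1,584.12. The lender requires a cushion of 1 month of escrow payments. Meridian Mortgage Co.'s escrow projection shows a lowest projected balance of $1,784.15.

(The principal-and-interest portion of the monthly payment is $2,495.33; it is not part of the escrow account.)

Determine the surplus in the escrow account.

Municipal property tax: $7,265.16/yr
Private mortgage insurance (PMI): $2,438.28/yr
Homeowner's insurance: $1,584.12/yr
Combined annual = $11,287.56
Monthly = $11,287.56 ÷ 12 = $940.63
Cushion = 1 × $940.63 = $940.63
Surplus = $1,784.15 − $940.63 = $843.52

$843.52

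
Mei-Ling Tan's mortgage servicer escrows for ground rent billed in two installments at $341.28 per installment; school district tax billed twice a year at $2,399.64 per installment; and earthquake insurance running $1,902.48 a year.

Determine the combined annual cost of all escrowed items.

$7,384.32

Ground rent — $341.28 × 2 = $682.56 per year
School district tax — $2,399.64 × 2 = $4,799.28 per year
Earthquake insurance — $1,902.48 per year
Annual escrow total = $682.56 + $4,799.28 + $1,902.48 = $7,384.32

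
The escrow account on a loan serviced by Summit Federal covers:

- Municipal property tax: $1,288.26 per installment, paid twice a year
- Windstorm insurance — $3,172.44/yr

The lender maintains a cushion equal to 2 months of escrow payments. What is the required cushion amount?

$958.16

Municipal property tax = $1,288.26 × 2 = $2,576.52 per year
Windstorm insurance = $3,172.44 per year
Yearly total = $5,748.96
Base monthly escrow = $5,748.96 ÷ 12 = $479.08
Required cushion = 2 × $479.08 = $958.16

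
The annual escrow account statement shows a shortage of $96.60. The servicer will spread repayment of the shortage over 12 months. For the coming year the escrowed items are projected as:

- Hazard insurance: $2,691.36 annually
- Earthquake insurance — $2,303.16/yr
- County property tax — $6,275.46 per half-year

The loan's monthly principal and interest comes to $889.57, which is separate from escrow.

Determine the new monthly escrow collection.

$1,470.17

Hazard insurance: $2,691.36 per year
Earthquake insurance: $2,303.16 per year
County property tax: $6,275.46 × 2 = $12,550.92 per year
Yearly total = $17,545.44
Monthly = $17,545.44 ÷ 12 = $1,462.12
Shortage per month = $96.60 ÷ 12 = $8.05
Adjusted monthly = $1,462.12 + $8.05 = $1,470.17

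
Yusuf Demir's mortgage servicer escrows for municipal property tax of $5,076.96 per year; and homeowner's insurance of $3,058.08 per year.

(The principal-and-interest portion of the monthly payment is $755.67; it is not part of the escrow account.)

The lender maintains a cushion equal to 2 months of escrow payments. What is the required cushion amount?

Municipal property tax: $5,076.96
Homeowner's insurance: $3,058.08
Total annual escrow = $5,076.96 + $3,058.08 = $8,135.04
Monthly = $8,135.04 ÷ 12 = $677.92
Cushion = 2 × $677.92 = $1,355.84

$1,355.84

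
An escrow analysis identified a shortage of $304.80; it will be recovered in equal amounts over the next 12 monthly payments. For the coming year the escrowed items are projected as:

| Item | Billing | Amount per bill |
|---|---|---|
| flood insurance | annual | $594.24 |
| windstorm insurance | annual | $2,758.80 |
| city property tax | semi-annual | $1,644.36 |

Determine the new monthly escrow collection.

Flood insurance — $594.24/yr
Windstorm insurance — $2,758.80/yr
City property tax — $1,644.36 × 2 = $3,288.72/yr
Total per year = $594.24 + $2,758.80 + $3,288.72 = $6,641.76
Per month = $6,641.76 ÷ 12 = $553.48
Shortage per month = $304.80 / 12 = $25.40
Adjusted monthly = $553.48 + $25.40 = $578.88

$578.88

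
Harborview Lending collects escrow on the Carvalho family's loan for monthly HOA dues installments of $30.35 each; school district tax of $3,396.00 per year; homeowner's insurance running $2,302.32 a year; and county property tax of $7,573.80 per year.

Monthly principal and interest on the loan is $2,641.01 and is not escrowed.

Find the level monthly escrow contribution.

$1,136.36

HOA dues: $30.35 × 12 = $364.20
School district tax: $3,396.00
Homeowner's insurance: $2,302.32
County property tax: $7,573.80
Yearly total = $13,636.32
Per month = $13,636.32 ÷ 12 = $1,136.36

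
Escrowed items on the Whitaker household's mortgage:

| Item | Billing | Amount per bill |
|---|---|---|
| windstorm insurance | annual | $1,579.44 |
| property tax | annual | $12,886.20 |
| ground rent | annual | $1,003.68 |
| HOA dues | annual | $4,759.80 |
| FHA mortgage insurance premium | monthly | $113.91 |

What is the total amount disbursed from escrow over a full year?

$21,596.04

Windstorm insurance: $1,579.44/yr
Property tax: $12,886.20/yr
Ground rent: $1,003.68/yr
HOA dues: $4,759.80/yr
FHA mortgage insurance premium: $113.91 × 12 = $1,366.92/yr
Combined annual = $1,579.44 + $12,886.20 + $1,003.68 + $4,759.80 + $1,366.92 = $21,596.04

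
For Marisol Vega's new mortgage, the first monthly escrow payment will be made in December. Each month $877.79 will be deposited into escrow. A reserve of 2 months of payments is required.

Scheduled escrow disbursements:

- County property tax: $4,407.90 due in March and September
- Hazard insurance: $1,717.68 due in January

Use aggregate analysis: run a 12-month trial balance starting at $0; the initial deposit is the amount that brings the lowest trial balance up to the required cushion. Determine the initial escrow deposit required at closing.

$4,370.00

Cushion = 2 × $877.79 = $1,755.58
Trial balance (start $0, +$877.79 each month, − disbursements):
  Dec: +$877.79 → $877.79
  Jan: +$877.79 − $1,717.68 → $37.90
  Feb: +$877.79 → $915.69
  Mar: +$877.79 − $4,407.90 → -$2,614.42
  Apr: +$877.79 → -$1,736.63
  May: +$877.79 → -$858.84
  Jun: +$877.79 → $18.95
  Jul: +$877.79 → $896.74
  Aug: +$877.79 → $1,774.53
  Sep: +$877.79 − $4,407.90 → -$1,755.58
  Oct: +$877.79 → -$877.79
  Nov: +$877.79 → $0.00
Lowest trial balance = -$2,614.42 (Mar)
Initial deposit = cushion − low point = $1,755.58 − (-$2,614.42) = $4,370.00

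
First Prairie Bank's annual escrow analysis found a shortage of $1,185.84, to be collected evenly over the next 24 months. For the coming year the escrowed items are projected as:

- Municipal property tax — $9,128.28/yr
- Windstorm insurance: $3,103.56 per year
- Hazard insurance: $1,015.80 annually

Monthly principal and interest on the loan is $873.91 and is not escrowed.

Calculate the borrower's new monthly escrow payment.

Municipal property tax = $9,128.28/yr
Windstorm insurance = $3,103.56/yr
Hazard insurance = $1,015.80/yr
Combined annual = $9,128.28 + $3,103.56 + $1,015.80 = $13,247.64
Monthly = $13,247.64 / 12 = $1,103.97
Monthly shortage recovery: $1,185.84 / 24 = $49.41
New monthly escrow = $1,103.97 + $49.41 = $1,153.38

$1,153.38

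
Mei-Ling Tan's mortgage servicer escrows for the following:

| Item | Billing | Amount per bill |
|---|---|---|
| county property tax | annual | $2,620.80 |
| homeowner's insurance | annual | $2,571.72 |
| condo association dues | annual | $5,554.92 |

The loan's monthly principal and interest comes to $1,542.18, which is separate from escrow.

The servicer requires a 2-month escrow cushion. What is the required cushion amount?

County property tax — $2,620.80 annually
Homeowner's insurance — $2,571.72 annually
Condo association dues — $5,554.92 annually
Total per year = $2,620.80 + $2,571.72 + $5,554.92 = $10,747.44
Base monthly escrow = $10,747.44 / 12 = $895.62
Required cushion = 2 × $895.62 = $1,791.24

$1,791.24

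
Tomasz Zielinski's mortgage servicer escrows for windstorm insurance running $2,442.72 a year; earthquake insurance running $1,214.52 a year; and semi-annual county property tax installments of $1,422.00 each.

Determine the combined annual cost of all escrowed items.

$6,501.24

Windstorm insurance — $2,442.72
Earthquake insurance — $1,214.52
County property tax — $1,422.00 × 2 = $2,844.00
Yearly total = $2,442.72 + $1,214.52 + $2,844.00 = $6,501.24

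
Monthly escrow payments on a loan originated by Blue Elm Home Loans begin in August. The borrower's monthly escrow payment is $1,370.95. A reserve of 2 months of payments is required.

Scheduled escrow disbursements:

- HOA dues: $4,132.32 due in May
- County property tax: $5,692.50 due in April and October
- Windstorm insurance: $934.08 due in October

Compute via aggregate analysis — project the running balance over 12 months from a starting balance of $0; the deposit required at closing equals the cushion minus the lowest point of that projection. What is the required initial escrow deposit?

$5,483.80

Cushion = 2 × $1,370.95 = $2,741.90
Trial balance (start $0, +$1,370.95 each month, − disbursements):
  Aug: +$1,370.95 → $1,370.95
  Sep: +$1,370.95 → $2,741.90
  Oct: +$1,370.95 − $6,626.58 → -$2,513.73
  Nov: +$1,370.95 → -$1,142.78
  Dec: +$1,370.95 → $228.17
  Jan: +$1,370.95 → $1,599.12
  Feb: +$1,370.95 → $2,970.07
  Mar: +$1,370.95 → $4,341.02
  Apr: +$1,370.95 − $5,692.50 → $19.47
  May: +$1,370.95 − $4,132.32 → -$2,741.90
  Jun: +$1,370.95 → -$1,370.95
  Jul: +$1,370.95 → $0.00
Lowest trial balance = -$2,741.90 (May)
Initial deposit = cushion − low point = $2,741.90 − (-$2,741.90) = $5,483.80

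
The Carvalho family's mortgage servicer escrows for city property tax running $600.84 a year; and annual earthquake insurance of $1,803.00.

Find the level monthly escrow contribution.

$200.32

City property tax — $600.84 annually
Earthquake insurance — $1,803.00 annually
Total annual escrow = $600.84 + $1,803.00 = $2,403.84
Monthly = $2,403.84 / 12 = $200.32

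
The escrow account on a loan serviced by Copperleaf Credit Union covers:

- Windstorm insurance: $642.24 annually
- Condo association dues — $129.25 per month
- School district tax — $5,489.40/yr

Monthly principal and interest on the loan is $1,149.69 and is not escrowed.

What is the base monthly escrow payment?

Windstorm insurance = $642.24
Condo association dues = $129.25 × 12 = $1,551.00
School district tax = $5,489.40
Total per year = $7,682.64
Base monthly escrow = $7,682.64 ÷ 12 = $640.22

$640.22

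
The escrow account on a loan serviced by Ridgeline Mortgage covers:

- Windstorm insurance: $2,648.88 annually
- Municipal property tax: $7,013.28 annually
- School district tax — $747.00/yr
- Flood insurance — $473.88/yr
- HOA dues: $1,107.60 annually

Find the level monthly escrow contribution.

$999.22

Windstorm insurance = $2,648.88/yr
Municipal property tax = $7,013.28/yr
School district tax = $747.00/yr
Flood insurance = $473.88/yr
HOA dues = $1,107.60/yr
Yearly total = $2,648.88 + $7,013.28 + $747.00 + $473.88 + $1,107.60 = $11,990.64
Monthly escrow = $11,990.64 / 12 = $999.22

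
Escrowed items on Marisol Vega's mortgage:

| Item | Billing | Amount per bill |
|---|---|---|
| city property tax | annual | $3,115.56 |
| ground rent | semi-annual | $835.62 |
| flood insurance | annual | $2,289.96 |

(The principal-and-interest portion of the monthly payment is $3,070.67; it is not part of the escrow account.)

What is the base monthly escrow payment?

$589.73

City property tax: $3,115.56 per year
Ground rent: $835.62 × 2 = $1,671.24 per year
Flood insurance: $2,289.96 per year
Combined annual = $3,115.56 + $1,671.24 + $2,289.96 = $7,076.76
Monthly = $7,076.76 ÷ 12 = $589.73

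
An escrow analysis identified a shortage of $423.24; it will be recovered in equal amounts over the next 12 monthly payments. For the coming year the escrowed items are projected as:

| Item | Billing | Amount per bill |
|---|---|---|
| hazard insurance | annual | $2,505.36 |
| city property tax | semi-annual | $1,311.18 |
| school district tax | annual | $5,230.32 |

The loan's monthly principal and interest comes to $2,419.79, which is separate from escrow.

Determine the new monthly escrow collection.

$898.44

Hazard insurance — $2,505.36
City property tax — $1,311.18 × 2 = $2,622.36
School district tax — $5,230.32
Total annual escrow = $2,505.36 + $2,622.36 + $5,230.32 = $10,358.04
Per month = $10,358.04 ÷ 12 = $863.17
Shortage spread = $423.24 / 12 = $35.27/mo
Adjusted monthly = $863.17 + $35.27 = $898.44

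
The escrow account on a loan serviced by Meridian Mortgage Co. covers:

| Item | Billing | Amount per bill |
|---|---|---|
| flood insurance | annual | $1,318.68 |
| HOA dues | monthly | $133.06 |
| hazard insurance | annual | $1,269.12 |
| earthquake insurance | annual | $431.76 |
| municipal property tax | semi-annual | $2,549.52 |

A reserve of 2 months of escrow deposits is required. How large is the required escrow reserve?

$1,619.22

Flood insurance = $1,318.68/yr
HOA dues = $133.06 × 12 = $1,596.72/yr
Hazard insurance = $1,269.12/yr
Earthquake insurance = $431.76/yr
Municipal property tax = $2,549.52 × 2 = $5,099.04/yr
Combined annual = $1,318.68 + $1,596.72 + $1,269.12 + $431.76 + $5,099.04 = $9,715.32
Base monthly escrow = $9,715.32 / 12 = $809.61
Reserve = 2 × $809.61 = $1,619.22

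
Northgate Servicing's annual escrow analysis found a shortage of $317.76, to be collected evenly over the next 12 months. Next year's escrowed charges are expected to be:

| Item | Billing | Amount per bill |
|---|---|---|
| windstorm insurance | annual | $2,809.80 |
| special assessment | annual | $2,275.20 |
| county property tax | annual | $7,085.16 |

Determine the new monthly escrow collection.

$1,040.66

Windstorm insurance: $2,809.80 per year
Special assessment: $2,275.20 per year
County property tax: $7,085.16 per year
Total annual escrow = $2,809.80 + $2,275.20 + $7,085.16 = $12,170.16
Base monthly escrow = $12,170.16 ÷ 12 = $1,014.18
Monthly shortage recovery: $317.76 / 12 = $26.48
Adjusted monthly = $1,014.18 + $26.48 = $1,040.66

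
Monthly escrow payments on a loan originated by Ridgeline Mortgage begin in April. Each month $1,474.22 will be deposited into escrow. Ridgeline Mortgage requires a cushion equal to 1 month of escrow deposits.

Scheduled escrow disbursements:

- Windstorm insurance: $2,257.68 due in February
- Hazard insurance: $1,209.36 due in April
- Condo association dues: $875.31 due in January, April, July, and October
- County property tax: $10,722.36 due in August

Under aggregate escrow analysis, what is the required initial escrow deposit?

Cushion = 1 × $1,474.22 = $1,474.22
Trial balance (start $0, +$1,474.22 each month, − disbursements):
  Apr: +$1,474.22 − $2,084.67 → -$610.45
  May: +$1,474.22 → $863.77
  Jun: +$1,474.22 → $2,337.99
  Jul: +$1,474.22 − $875.31 → $2,936.90
  Aug: +$1,474.22 − $10,722.36 → -$6,311.24
  Sep: +$1,474.22 → -$4,837.02
  Oct: +$1,474.22 − $875.31 → -$4,238.11
  Nov: +$1,474.22 → -$2,763.89
  Dec: +$1,474.22 → -$1,289.67
  Jan: +$1,474.22 − $875.31 → -$690.76
  Feb: +$1,474.22 − $2,257.68 → -$1,474.22
  Mar: +$1,474.22 → $0.00
Lowest trial balance = -$6,311.24 (Aug)
Initial deposit = cushion − low point = $1,474.22 − (-$6,311.24) = $7,785.46

$7,785.46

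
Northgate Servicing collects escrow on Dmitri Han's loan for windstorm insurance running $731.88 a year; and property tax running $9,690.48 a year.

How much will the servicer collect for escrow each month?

$868.53

Windstorm insurance: $731.88/yr
Property tax: $9,690.48/yr
Yearly total = $731.88 + $9,690.48 = $10,422.36
Monthly escrow = $10,422.36 ÷ 12 = $868.53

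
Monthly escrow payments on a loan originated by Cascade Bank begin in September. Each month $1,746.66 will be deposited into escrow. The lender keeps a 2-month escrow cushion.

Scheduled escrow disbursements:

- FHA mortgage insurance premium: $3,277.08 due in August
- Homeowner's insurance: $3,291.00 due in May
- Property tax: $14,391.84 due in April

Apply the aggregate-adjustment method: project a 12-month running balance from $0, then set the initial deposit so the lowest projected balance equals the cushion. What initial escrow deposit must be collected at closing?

Cushion = 2 × $1,746.66 = $3,493.32
Trial balance (start $0, +$1,746.66 each month, − disbursements):
  Sep: +$1,746.66 → $1,746.66
  Oct: +$1,746.66 → $3,493.32
  Nov: +$1,746.66 → $5,239.98
  Dec: +$1,746.66 → $6,986.64
  Jan: +$1,746.66 → $8,733.30
  Feb: +$1,746.66 → $10,479.96
  Mar: +$1,746.66 → $12,226.62
  Apr: +$1,746.66 − $14,391.84 → -$418.56
  May: +$1,746.66 − $3,291.00 → -$1,962.90
  Jun: +$1,746.66 → -$216.24
  Jul: +$1,746.66 → $1,530.42
  Aug: +$1,746.66 − $3,277.08 → $0.00
Lowest trial balance = -$1,962.90 (May)
Initial deposit = cushion − low point = $3,493.32 − (-$1,962.90) = $5,456.22

$5,456.22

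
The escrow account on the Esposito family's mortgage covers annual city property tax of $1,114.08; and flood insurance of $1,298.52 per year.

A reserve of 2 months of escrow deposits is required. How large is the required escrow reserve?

City property tax: $1,114.08
Flood insurance: $1,298.52
Yearly total = $1,114.08 + $1,298.52 = $2,412.60
Per month = $2,412.60 ÷ 12 = $201.05
Required cushion = 2 × $201.05 = $402.10

$402.10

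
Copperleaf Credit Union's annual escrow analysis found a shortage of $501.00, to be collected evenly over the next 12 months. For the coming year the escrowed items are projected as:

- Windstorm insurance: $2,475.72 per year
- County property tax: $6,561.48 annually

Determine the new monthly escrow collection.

$794.85

Windstorm insurance = $2,475.72/yr
County property tax = $6,561.48/yr
Yearly total = $2,475.72 + $6,561.48 = $9,037.20
Per month = $9,037.20 / 12 = $753.10
Monthly shortage recovery: $501.00 ÷ 12 = $41.75
Adjusted monthly = $753.10 + $41.75 = $794.85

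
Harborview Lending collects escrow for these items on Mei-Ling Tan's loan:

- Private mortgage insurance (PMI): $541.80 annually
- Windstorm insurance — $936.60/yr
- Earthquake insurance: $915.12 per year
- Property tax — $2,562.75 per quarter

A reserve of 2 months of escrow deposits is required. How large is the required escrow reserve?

$2,107.42

Private mortgage insurance (PMI): $541.80
Windstorm insurance: $936.60
Earthquake insurance: $915.12
Property tax: $2,562.75 × 4 = $10,251.00
Combined annual = $541.80 + $936.60 + $915.12 + $10,251.00 = $12,644.52
Monthly = $12,644.52 ÷ 12 = $1,053.71
Reserve = 2 × $1,053.71 = $2,107.42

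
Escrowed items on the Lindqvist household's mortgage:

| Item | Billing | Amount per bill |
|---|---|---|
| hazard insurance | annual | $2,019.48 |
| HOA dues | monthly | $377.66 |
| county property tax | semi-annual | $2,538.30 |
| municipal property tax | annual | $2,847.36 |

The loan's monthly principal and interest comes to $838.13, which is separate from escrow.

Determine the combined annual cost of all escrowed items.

$14,475.36

Hazard insurance = $2,019.48 per year
HOA dues = $377.66 × 12 = $4,531.92 per year
County property tax = $2,538.30 × 2 = $5,076.60 per year
Municipal property tax = $2,847.36 per year
Annual escrow total = $14,475.36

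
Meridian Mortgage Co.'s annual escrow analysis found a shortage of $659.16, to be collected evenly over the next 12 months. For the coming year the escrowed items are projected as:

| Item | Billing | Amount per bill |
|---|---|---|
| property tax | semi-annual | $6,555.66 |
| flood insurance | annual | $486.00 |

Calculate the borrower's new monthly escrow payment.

$1,188.04

Property tax = $6,555.66 × 2 = $13,111.32
Flood insurance = $486.00
Total per year = $13,597.32
Per month = $13,597.32 / 12 = $1,133.11
Monthly shortage recovery: $659.16 ÷ 12 = $54.93
Adjusted monthly = $1,133.11 + $54.93 = $1,188.04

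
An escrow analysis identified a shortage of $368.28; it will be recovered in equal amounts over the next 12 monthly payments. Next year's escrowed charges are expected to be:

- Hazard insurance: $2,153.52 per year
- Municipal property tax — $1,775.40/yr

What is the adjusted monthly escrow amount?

Hazard insurance: $2,153.52/yr
Municipal property tax: $1,775.40/yr
Total per year = $2,153.52 + $1,775.40 = $3,928.92
Per month = $3,928.92 / 12 = $327.41
Monthly shortage recovery: $368.28 ÷ 12 = $30.69
New monthly escrow = $327.41 + $30.69 = $358.10

$358.10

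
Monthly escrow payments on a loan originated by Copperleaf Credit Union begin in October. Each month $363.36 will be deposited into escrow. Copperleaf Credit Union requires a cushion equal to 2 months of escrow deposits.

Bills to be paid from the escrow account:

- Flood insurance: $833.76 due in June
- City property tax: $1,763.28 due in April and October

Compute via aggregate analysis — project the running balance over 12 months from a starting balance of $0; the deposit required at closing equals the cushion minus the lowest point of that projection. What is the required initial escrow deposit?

$2,126.64

Cushion = 2 × $363.36 = $726.72
Trial balance (start $0, +$363.36 each month, − disbursements):
  Oct: +$363.36 − $1,763.28 → -$1,399.92
  Nov: +$363.36 → -$1,036.56
  Dec: +$363.36 → -$673.20
  Jan: +$363.36 → -$309.84
  Feb: +$363.36 → $53.52
  Mar: +$363.36 → $416.88
  Apr: +$363.36 − $1,763.28 → -$983.04
  May: +$363.36 → -$619.68
  Jun: +$363.36 − $833.76 → -$1,090.08
  Jul: +$363.36 → -$726.72
  Aug: +$363.36 → -$363.36
  Sep: +$363.36 → $0.00
Lowest trial balance = -$1,399.92 (Oct)
Initial deposit = cushion − low point = $726.72 − (-$1,399.92) = $2,126.64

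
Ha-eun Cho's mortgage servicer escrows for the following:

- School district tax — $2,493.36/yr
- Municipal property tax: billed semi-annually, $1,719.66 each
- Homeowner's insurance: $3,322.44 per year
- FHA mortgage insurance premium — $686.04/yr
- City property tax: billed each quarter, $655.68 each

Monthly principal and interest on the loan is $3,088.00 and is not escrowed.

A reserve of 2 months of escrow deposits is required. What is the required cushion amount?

School district tax = $2,493.36/yr
Municipal property tax = $1,719.66 × 2 = $3,439.32/yr
Homeowner's insurance = $3,322.44/yr
FHA mortgage insurance premium = $686.04/yr
City property tax = $655.68 × 4 = $2,622.72/yr
Total per year = $12,563.88
Monthly = $12,563.88 / 12 = $1,046.99
Cushion = 2 × $1,046.99 = $2,093.98

$2,093.98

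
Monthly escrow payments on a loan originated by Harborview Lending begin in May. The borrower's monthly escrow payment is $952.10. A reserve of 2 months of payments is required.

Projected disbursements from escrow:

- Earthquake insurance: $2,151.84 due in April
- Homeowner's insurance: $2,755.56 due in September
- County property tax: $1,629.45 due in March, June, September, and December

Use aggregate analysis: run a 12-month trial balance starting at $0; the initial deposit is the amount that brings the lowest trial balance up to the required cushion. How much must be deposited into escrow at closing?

$3,158.16

Cushion = 2 × $952.10 = $1,904.20
Trial balance (start $0, +$952.10 each month, − disbursements):
  May: +$952.10 → $952.10
  Jun: +$952.10 − $1,629.45 → $274.75
  Jul: +$952.10 → $1,226.85
  Aug: +$952.10 → $2,178.95
  Sep: +$952.10 − $4,385.01 → -$1,253.96
  Oct: +$952.10 → -$301.86
  Nov: +$952.10 → $650.24
  Dec: +$952.10 − $1,629.45 → -$27.11
  Jan: +$952.10 → $924.99
  Feb: +$952.10 → $1,877.09
  Mar: +$952.10 − $1,629.45 → $1,199.74
  Apr: +$952.10 − $2,151.84 → $0.00
Lowest trial balance = -$1,253.96 (Sep)
Initial deposit = cushion − low point = $1,904.20 − (-$1,253.96) = $3,158.16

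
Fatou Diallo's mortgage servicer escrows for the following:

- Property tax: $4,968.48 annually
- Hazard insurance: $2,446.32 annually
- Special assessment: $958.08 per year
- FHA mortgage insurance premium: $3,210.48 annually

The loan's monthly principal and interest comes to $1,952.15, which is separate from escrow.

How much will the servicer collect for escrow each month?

$965.28

Property tax: $4,968.48 per year
Hazard insurance: $2,446.32 per year
Special assessment: $958.08 per year
FHA mortgage insurance premium: $3,210.48 per year
Total annual escrow = $11,583.36
Monthly escrow = $11,583.36 ÷ 12 = $965.28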